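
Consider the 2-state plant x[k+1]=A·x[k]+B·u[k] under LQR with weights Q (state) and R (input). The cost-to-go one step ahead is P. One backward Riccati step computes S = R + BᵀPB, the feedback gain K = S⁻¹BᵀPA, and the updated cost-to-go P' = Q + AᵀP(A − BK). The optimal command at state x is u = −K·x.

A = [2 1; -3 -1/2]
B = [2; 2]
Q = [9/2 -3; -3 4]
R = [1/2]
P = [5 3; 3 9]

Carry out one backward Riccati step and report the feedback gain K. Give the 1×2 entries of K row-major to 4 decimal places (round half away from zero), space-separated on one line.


-0.4969 0.0497

BᵀP = [16.0000 24.0000]
S = R + BᵀPB = [1/2] + [80.0000] = [80.5000]
BᵀPA = [-40.0000 4.0000]
K = S⁻¹·BᵀPA = [-0.4969 0.0497]
A−BK = [2.9938 0.9006; -2.0062 -0.5994]
AᵀP(A−BK) = [45.1242 13.4876; 13.4876 4.0512]
P' = Q + AᵀP(A−BK) = [49.6242 10.4876; 10.4876 8.0512]
tr(P') = 57.6755


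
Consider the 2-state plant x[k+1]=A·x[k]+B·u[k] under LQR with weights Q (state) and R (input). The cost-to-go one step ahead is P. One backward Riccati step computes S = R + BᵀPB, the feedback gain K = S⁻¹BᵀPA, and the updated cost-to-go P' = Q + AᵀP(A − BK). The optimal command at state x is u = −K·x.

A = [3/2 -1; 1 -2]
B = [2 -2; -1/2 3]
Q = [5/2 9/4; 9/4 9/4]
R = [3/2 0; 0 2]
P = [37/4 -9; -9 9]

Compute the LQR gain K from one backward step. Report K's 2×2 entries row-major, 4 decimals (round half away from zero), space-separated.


BᵀP = [23.0000 -22.5000; -45.5000 45.0000]
S = R + BᵀPB = [3/2 0; 0 2] + [57.2500 -113.5000; -113.5000 226.0000] = [58.7500 -113.5000; -113.5000 228.0000]
BᵀPA = [12.0000 22.0000; -23.2500 -44.5000]
K = S⁻¹·BᵀPA = [0.1894 -0.0678; -0.0077 -0.2289]
A−BK = [1.1058 -1.3223; 1.1177 -1.3471]
AᵀP(A−BK) = [0.3609 -0.3840; -0.3840 0.5544]
P' = Q + AᵀP(A−BK) = [2.8609 1.8660; 1.8660 2.8044]
tr(P') = 5.6653

0.1894 -0.0678 -0.0077 -0.2289


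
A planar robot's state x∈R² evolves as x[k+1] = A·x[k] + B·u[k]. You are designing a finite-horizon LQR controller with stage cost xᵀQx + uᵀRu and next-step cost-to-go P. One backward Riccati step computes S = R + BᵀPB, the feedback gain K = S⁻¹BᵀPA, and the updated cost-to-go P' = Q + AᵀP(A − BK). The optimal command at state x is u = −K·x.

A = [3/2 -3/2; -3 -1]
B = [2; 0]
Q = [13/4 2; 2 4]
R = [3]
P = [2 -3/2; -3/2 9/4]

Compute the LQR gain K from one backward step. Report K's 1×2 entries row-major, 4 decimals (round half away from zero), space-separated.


1.3636 -0.2727

BᵀP = [4.0000 -3.0000]
S = R + BᵀPB = [3] + [8.0000] = [11.0000]
BᵀPA = [15.0000 -3.0000]
K = S⁻¹·BᵀPA = [1.3636 -0.2727]
A−BK = [-1.2273 -0.9545; -3.0000 -1.0000]
AᵀP(A−BK) = [17.7955 1.8409; 1.8409 1.4318]
P' = Q + AᵀP(A−BK) = [21.0455 3.8409; 3.8409 5.4318]
tr(P') = 26.4773


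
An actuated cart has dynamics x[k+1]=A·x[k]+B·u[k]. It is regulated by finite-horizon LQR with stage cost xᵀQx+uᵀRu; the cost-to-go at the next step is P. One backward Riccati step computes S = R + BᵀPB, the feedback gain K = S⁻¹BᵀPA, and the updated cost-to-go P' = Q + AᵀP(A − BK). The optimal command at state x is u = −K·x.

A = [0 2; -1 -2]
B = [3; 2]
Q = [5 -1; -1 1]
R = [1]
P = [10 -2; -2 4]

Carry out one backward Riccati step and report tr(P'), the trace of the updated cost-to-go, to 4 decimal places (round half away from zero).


BᵀP = [26.0000 2.0000]
S = R + BᵀPB = [1] + [82.0000] = [83.0000]
BᵀPA = [-2.0000 48.0000]
K = S⁻¹·BᵀPA = [-0.0241 0.5783]
A−BK = [0.0723 0.2651; -0.9518 -3.1566]
AᵀP(A−BK) = [3.9518 13.1566; 13.1566 44.2410]
P' = Q + AᵀP(A−BK) = [8.9518 12.1566; 12.1566 45.2410]
tr(P') = 54.1928

54.1928


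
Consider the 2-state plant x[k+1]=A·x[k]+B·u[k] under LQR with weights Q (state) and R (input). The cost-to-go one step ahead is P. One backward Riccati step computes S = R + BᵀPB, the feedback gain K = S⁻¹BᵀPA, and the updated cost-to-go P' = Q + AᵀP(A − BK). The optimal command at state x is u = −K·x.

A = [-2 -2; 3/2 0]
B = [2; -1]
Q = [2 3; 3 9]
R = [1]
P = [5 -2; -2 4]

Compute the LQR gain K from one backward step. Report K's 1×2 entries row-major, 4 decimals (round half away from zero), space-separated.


BᵀP = [12.0000 -8.0000]
S = R + BᵀPB = [1] + [32.0000] = [33.0000]
BᵀPA = [-36.0000 -24.0000]
K = S⁻¹·BᵀPA = [-1.0909 -0.7273]
A−BK = [0.1818 -0.5455; 0.4091 -0.7273]
AᵀP(A−BK) = [1.7273 -0.1818; -0.1818 2.5455]
P' = Q + AᵀP(A−BK) = [3.7273 2.8182; 2.8182 11.5455]
tr(P') = 15.2727

-1.0909 -0.7273


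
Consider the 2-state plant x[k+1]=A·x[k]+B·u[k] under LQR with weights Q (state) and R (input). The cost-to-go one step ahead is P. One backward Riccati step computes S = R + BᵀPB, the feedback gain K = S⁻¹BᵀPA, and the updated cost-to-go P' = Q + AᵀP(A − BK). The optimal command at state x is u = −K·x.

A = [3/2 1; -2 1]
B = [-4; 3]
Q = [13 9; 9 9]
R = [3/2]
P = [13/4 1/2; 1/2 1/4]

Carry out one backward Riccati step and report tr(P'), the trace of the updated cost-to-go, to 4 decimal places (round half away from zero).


23.1239

BᵀP = [-11.5000 -1.2500]
S = R + BᵀPB = [3/2] + [42.2500] = [43.7500]
BᵀPA = [-14.7500 -12.7500]
K = S⁻¹·BᵀPA = [-0.3371 -0.2914]
A−BK = [0.1514 -0.1657; -0.9886 1.8743]
AᵀP(A−BK) = [0.3396 -0.1736; -0.1736 0.7843]
P' = Q + AᵀP(A−BK) = [13.3396 8.8264; 8.8264 9.7843]
tr(P') = 23.1239


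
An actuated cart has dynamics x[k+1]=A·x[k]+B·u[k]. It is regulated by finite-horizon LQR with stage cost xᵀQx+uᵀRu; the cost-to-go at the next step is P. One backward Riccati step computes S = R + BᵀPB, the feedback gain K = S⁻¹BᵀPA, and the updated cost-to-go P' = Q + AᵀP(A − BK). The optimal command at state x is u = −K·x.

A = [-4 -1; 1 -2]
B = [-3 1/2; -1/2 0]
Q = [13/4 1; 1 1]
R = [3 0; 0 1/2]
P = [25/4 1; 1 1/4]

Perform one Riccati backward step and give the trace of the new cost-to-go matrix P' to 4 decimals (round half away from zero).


9.0689

BᵀP = [-19.2500 -3.1250; 3.1250 0.5000]
S = R + BᵀPB = [3 0; 0 1/2] + [59.3125 -9.6250; -9.6250 1.5625] = [62.3125 -9.6250; -9.6250 2.0625]
BᵀPA = [73.8750 25.5000; -12.0000 -4.1250]
K = S⁻¹·BᵀPA = [1.0275 0.3593; -1.0230 -0.3234]
A−BK = [-0.4059 0.2395; 1.5138 -1.8204]
AᵀP(A−BK) = [4.0645 1.0778; 1.0778 0.7545]
P' = Q + AᵀP(A−BK) = [7.3145 2.0778; 2.0778 1.7545]
tr(P') = 9.0689


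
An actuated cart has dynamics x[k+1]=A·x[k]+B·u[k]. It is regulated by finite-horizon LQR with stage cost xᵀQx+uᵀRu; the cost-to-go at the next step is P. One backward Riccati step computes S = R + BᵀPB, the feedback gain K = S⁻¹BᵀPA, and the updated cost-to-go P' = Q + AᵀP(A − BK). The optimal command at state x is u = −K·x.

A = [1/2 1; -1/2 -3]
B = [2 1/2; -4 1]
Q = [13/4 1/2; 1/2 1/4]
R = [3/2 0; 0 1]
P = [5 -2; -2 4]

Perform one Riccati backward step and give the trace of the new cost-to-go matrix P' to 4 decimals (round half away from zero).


BᵀP = [18.0000 -20.0000; 0.5000 3.0000]
S = R + BᵀPB = [3/2 0; 0 1] + [116.0000 -11.0000; -11.0000 3.2500] = [117.5000 -11.0000; -11.0000 4.2500]
BᵀPA = [19.0000 78.0000; -1.2500 -8.5000]
K = S⁻¹·BᵀPA = [0.1771 0.6290; 0.1642 -0.3720]
A−BK = [0.0638 -0.0720; 0.0441 -0.1120]
AᵀP(A−BK) = [0.0908 0.0839; 0.0839 0.7757]
P' = Q + AᵀP(A−BK) = [3.3408 0.5839; 0.5839 1.0257]
tr(P') = 4.3665

4.3665


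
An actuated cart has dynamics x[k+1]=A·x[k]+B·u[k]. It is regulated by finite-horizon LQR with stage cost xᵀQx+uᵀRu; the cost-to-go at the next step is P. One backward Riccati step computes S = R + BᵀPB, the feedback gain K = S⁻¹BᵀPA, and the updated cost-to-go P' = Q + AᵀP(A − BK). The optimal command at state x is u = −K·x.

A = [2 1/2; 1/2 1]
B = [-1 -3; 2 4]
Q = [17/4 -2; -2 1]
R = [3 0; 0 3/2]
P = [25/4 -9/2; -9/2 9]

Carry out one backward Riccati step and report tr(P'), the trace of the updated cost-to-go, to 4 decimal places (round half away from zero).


17.1661

BᵀP = [-15.2500 22.5000; -36.7500 49.5000]
S = R + BᵀPB = [3 0; 0 3/2] + [60.2500 135.7500; 135.7500 308.2500] = [63.2500 135.7500; 135.7500 309.7500]
BᵀPA = [-19.2500 14.8750; -48.7500 31.1250]
K = S⁻¹·BᵀPA = [0.5630 0.3286; -0.4041 -0.0435]
A−BK = [1.3506 0.6980; 0.9905 0.5169]
AᵀP(A−BK) = [9.3867 4.8287; 4.8287 2.5294]
P' = Q + AᵀP(A−BK) = [13.6367 2.8287; 2.8287 3.5294]
tr(P') = 17.1661


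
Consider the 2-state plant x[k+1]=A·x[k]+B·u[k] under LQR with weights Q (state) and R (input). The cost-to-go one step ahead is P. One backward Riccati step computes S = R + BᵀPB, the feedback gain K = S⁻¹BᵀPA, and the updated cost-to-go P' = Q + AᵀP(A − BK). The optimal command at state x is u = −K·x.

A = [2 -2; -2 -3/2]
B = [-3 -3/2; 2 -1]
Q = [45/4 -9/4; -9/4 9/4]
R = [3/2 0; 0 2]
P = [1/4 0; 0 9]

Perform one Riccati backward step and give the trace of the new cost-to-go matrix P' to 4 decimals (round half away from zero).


BᵀP = [-0.7500 18.0000; -0.3750 -9.0000]
S = R + BᵀPB = [3/2 0; 0 2] + [38.2500 -16.8750; -16.8750 9.5625] = [39.7500 -16.8750; -16.8750 11.5625]
BᵀPA = [-37.5000 -25.5000; 17.2500 14.2500]
K = S⁻¹·BᵀPA = [-0.8150 -0.3110; 0.3024 0.7786]
A−BK = [0.0086 -1.7651; -0.0676 -0.0995]
AᵀP(A−BK) = [1.2204 0.9078; 0.9078 2.2253]
P' = Q + AᵀP(A−BK) = [12.4704 -1.3422; -1.3422 4.4753]
tr(P') = 16.9457

16.9457


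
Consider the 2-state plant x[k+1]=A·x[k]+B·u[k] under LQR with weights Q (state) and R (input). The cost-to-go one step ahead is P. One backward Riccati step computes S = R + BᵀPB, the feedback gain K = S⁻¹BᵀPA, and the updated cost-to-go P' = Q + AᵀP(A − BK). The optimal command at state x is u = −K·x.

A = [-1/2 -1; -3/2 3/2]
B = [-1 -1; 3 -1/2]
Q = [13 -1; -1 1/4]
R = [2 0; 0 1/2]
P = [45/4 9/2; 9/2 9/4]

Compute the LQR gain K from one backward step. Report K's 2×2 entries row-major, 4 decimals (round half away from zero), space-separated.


-0.2492 0.3678 0.8533 0.3749

BᵀP = [2.2500 2.2500; -13.5000 -5.6250]
S = R + BᵀPB = [2 0; 0 1/2] + [4.5000 -3.3750; -3.3750 16.3125] = [6.5000 -3.3750; -3.3750 16.8125]
BᵀPA = [-4.5000 1.1250; 15.1875 5.0625]
K = S⁻¹·BᵀPA = [-0.2492 0.3678; 0.8533 0.3749]
A−BK = [0.1041 -0.2573; -0.3256 0.5842]
AᵀP(A−BK) = [0.5437 -0.1020; -0.1020 0.5006]
P' = Q + AᵀP(A−BK) = [13.5437 -1.1020; -1.1020 0.7506]
tr(P') = 14.2944


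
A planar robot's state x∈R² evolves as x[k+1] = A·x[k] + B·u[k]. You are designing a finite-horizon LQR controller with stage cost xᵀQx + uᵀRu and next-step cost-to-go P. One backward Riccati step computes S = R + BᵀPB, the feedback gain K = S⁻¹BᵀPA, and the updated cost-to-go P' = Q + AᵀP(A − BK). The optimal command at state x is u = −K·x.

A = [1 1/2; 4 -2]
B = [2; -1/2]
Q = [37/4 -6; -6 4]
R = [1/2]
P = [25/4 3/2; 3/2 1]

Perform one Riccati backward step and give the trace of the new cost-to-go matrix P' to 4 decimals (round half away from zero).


BᵀP = [11.7500 2.5000]
S = R + BᵀPB = [1/2] + [22.2500] = [22.7500]
BᵀPA = [21.7500 0.8750]
K = S⁻¹·BᵀPA = [0.9560 0.0385]
A−BK = [-0.9121 0.4231; 4.4780 -1.9808]
AᵀP(A−BK) = [13.4560 -5.7115; -5.7115 2.5288]
P' = Q + AᵀP(A−BK) = [22.7060 -11.7115; -11.7115 6.5288]
tr(P') = 29.2349

29.2349


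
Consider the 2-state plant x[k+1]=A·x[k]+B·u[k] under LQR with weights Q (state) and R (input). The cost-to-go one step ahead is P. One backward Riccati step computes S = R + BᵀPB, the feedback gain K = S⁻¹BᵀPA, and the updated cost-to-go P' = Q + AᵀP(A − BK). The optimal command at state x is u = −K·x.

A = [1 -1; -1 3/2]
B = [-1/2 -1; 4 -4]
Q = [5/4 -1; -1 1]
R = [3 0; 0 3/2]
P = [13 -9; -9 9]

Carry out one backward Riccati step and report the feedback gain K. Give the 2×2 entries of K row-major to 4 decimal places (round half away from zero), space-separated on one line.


-0.6581 0.7337 -0.3311 0.2795

BᵀP = [-42.5000 40.5000; 23.0000 -27.0000]
S = R + BᵀPB = [3 0; 0 3/2] + [183.2500 -119.5000; -119.5000 85.0000] = [186.2500 -119.5000; -119.5000 86.5000]
BᵀPA = [-83.0000 103.2500; 50.0000 -63.5000]
K = S⁻¹·BᵀPA = [-0.6581 0.7337; -0.3311 0.2795]
A−BK = [0.3399 -0.3537; 0.3079 -0.3168]
AᵀP(A−BK) = [1.9348 -2.0787; -2.0787 2.2446]
P' = Q + AᵀP(A−BK) = [3.1848 -3.0787; -3.0787 3.2446]
tr(P') = 6.4295


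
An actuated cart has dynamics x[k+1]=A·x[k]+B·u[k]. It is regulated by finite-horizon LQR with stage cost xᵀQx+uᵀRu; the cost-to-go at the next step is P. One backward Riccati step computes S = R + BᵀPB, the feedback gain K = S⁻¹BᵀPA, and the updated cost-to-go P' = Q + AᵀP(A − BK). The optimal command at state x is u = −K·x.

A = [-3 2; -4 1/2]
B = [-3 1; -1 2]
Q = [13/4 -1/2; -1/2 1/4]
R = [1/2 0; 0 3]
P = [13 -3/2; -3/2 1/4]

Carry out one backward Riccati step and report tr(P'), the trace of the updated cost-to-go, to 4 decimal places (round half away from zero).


BᵀP = [-37.5000 4.2500; 10.0000 -1.0000]
S = R + BᵀPB = [1/2 0; 0 3] + [108.2500 -29.0000; -29.0000 8.0000] = [108.7500 -29.0000; -29.0000 11.0000]
BᵀPA = [95.5000 -72.8750; -26.0000 19.5000]
K = S⁻¹·BᵀPA = [0.8346 -0.6647; -0.1633 0.0204]
A−BK = [-0.3329 -0.0144; -2.8388 -0.2055]
AᵀP(A−BK) = [1.0486 -0.2431; -0.2431 0.2265]
P' = Q + AᵀP(A−BK) = [4.2986 -0.7431; -0.7431 0.4765]
tr(P') = 4.7751

4.7751


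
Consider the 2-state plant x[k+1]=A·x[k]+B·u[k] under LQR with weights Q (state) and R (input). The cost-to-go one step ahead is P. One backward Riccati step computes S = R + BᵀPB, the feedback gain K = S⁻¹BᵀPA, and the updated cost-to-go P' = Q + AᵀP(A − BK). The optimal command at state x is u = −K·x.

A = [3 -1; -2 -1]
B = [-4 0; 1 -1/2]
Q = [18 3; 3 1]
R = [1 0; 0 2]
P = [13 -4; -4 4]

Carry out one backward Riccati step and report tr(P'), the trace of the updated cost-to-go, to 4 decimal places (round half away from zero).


BᵀP = [-56.0000 20.0000; 2.0000 -2.0000]
S = R + BᵀPB = [1 0; 0 2] + [244.0000 -10.0000; -10.0000 1.0000] = [245.0000 -10.0000; -10.0000 3.0000]
BᵀPA = [-208.0000 36.0000; 10.0000 0.0000]
K = S⁻¹·BᵀPA = [-0.8252 0.1701; 0.5827 0.5669]
A−BK = [-0.3008 -0.3197; -0.8835 -0.8866]
AᵀP(A−BK) = [3.5323 2.7071; 2.7071 2.8772]
P' = Q + AᵀP(A−BK) = [21.5323 5.7071; 5.7071 3.8772]
tr(P') = 25.4094

25.4094


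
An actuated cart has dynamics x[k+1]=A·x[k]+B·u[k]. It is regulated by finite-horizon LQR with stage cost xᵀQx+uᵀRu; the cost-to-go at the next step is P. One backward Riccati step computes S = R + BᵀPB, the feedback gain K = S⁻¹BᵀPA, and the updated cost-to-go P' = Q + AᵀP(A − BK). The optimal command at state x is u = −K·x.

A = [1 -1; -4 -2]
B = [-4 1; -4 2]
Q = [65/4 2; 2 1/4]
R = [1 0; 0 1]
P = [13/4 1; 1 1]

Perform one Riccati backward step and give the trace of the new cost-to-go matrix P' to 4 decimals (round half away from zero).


BᵀP = [-17.0000 -8.0000; 5.2500 3.0000]
S = R + BᵀPB = [1 0; 0 1] + [100.0000 -33.0000; -33.0000 11.2500] = [101.0000 -33.0000; -33.0000 12.2500]
BᵀPA = [15.0000 33.0000; -6.7500 -11.2500]
K = S⁻¹·BᵀPA = [-0.2631 0.2226; -1.2597 -0.3187]
A−BK = [1.2074 0.2091; -2.5329 -0.4722]
AᵀP(A−BK) = [6.6931 1.2597; 1.2597 0.3187]
P' = Q + AᵀP(A−BK) = [22.9431 3.2597; 3.2597 0.5687]
tr(P') = 23.5118

23.5118


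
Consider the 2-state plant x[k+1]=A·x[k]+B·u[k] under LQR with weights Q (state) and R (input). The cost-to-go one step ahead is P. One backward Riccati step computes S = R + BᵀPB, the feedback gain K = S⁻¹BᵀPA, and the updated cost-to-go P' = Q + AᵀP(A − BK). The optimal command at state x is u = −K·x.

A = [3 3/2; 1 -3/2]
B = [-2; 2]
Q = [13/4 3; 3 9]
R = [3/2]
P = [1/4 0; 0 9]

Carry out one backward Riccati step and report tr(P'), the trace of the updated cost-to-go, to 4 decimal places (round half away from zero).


17.2394

BᵀP = [-0.5000 18.0000]
S = R + BᵀPB = [3/2] + [37.0000] = [38.5000]
BᵀPA = [16.5000 -27.7500]
K = S⁻¹·BᵀPA = [0.4286 -0.7208]
A−BK = [3.8571 0.0584; 0.1429 -0.0584]
AᵀP(A−BK) = [4.1786 -0.4821; -0.4821 0.8109]
P' = Q + AᵀP(A−BK) = [7.4286 2.5179; 2.5179 9.8109]
tr(P') = 17.2394


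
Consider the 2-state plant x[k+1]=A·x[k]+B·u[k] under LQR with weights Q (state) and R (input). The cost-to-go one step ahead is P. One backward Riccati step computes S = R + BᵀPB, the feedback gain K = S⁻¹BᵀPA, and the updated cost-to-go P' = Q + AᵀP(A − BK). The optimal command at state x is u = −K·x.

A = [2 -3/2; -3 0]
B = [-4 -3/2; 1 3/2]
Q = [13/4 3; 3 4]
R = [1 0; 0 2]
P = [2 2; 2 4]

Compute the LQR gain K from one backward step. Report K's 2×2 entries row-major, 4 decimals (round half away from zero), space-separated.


BᵀP = [-6.0000 -4.0000; 0.0000 3.0000]
S = R + BᵀPB = [1 0; 0 2] + [20.0000 3.0000; 3.0000 4.5000] = [21.0000 3.0000; 3.0000 6.5000]
BᵀPA = [0.0000 9.0000; -9.0000 0.0000]
K = S⁻¹·BᵀPA = [0.2118 0.4588; -1.4824 -0.2118]
A−BK = [0.6235 0.0176; -0.9882 -0.1412]
AᵀP(A−BK) = [6.6588 1.0941; 1.0941 0.3706]
P' = Q + AᵀP(A−BK) = [9.9088 4.0941; 4.0941 4.3706]
tr(P') = 14.2794

0.2118 0.4588 -1.4824 -0.2118


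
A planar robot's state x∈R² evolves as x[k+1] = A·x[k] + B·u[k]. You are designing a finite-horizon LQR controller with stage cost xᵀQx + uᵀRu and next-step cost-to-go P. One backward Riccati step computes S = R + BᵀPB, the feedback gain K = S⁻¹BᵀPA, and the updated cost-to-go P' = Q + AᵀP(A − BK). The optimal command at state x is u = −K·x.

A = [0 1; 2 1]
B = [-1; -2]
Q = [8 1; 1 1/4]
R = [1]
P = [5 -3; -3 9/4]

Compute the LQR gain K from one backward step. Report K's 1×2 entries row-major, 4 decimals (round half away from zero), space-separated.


-1.0000 -0.1667

BᵀP = [1.0000 -1.5000]
S = R + BᵀPB = [1] + [2.0000] = [3.0000]
BᵀPA = [-3.0000 -0.5000]
K = S⁻¹·BᵀPA = [-1.0000 -0.1667]
A−BK = [-1.0000 0.8333; 0.0000 0.6667]
AᵀP(A−BK) = [6.0000 -2.0000; -2.0000 1.1667]
P' = Q + AᵀP(A−BK) = [14.0000 -1.0000; -1.0000 1.4167]
tr(P') = 15.4167


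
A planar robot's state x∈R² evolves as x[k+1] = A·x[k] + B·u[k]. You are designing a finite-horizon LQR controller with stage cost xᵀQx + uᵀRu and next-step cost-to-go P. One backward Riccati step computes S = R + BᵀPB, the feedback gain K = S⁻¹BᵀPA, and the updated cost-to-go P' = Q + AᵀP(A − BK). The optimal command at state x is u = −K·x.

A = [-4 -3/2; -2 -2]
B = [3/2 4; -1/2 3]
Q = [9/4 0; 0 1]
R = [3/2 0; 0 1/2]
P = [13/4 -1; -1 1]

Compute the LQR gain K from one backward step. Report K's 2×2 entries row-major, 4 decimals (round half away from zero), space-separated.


-0.4315 0.3154 -0.8350 -0.4770

BᵀP = [5.3750 -2.0000; 10.0000 -1.0000]
S = R + BᵀPB = [3/2 0; 0 1/2] + [9.0625 15.5000; 15.5000 37.0000] = [10.5625 15.5000; 15.5000 37.5000]
BᵀPA = [-17.5000 -4.0625; -38.0000 -13.0000]
K = S⁻¹·BᵀPA = [-0.4315 0.3154; -0.8350 -0.4770]
A−BK = [-0.0128 -0.0650; 0.2892 -0.4112]
AᵀP(A−BK) = [0.7195 -0.1077; -0.1077 0.3924]
P' = Q + AᵀP(A−BK) = [2.9695 -0.1077; -0.1077 1.3924]
tr(P') = 4.3618


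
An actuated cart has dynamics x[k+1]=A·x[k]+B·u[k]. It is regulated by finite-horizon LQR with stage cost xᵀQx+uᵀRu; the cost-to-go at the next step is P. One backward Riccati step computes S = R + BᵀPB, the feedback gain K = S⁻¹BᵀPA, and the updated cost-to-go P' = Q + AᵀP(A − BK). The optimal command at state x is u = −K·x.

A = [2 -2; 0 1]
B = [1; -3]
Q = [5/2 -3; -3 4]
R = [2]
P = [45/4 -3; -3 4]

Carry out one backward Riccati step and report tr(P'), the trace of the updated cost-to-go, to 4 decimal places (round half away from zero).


BᵀP = [20.2500 -15.0000]
S = R + BᵀPB = [2] + [65.2500] = [67.2500]
BᵀPA = [40.5000 -55.5000]
K = S⁻¹·BᵀPA = [0.6022 -0.8253]
A−BK = [1.3978 -1.1747; 1.8067 -1.4758]
AᵀP(A−BK) = [20.6097 -17.5762; -17.5762 15.1970]
P' = Q + AᵀP(A−BK) = [23.1097 -20.5762; -20.5762 19.1970]
tr(P') = 42.3067

42.3067


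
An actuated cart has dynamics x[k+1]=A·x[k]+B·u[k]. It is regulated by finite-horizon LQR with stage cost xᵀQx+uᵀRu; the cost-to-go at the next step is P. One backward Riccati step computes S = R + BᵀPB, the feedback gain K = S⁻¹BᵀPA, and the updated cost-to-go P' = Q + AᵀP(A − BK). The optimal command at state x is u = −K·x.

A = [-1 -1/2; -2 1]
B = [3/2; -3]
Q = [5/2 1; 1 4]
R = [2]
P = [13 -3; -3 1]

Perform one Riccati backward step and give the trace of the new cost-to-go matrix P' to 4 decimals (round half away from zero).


BᵀP = [28.5000 -7.5000]
S = R + BᵀPB = [2] + [65.2500] = [67.2500]
BᵀPA = [-13.5000 -21.7500]
K = S⁻¹·BᵀPA = [-0.2007 -0.3234]
A−BK = [-0.6989 -0.0149; -2.6022 0.0297]
AᵀP(A−BK) = [2.2900 0.1338; 0.1338 0.2156]
P' = Q + AᵀP(A−BK) = [4.7900 1.1338; 1.1338 4.2156]
tr(P') = 9.0056

9.0056


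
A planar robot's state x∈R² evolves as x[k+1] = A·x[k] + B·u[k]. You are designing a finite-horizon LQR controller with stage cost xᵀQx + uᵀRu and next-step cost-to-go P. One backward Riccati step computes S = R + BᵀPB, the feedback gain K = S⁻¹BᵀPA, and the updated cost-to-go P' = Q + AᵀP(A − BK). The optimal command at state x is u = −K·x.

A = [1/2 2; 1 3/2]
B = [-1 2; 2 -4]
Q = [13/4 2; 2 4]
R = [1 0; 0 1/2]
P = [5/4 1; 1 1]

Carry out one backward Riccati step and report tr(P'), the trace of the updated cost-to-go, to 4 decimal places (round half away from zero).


BᵀP = [0.7500 1.0000; -1.5000 -2.0000]
S = R + BᵀPB = [1 0; 0 1/2] + [1.2500 -2.5000; -2.5000 5.0000] = [2.2500 -2.5000; -2.5000 5.5000]
BᵀPA = [1.3750 3.0000; -2.7500 -6.0000]
K = S⁻¹·BᵀPA = [0.1122 0.2449; -0.4490 -0.9796]
A−BK = [1.5102 4.2041; -1.0204 -2.9082]
AᵀP(A−BK) = [0.9235 2.4694; 2.4694 6.6378]
P' = Q + AᵀP(A−BK) = [4.1735 4.4694; 4.4694 10.6378]
tr(P') = 14.8112

14.8112


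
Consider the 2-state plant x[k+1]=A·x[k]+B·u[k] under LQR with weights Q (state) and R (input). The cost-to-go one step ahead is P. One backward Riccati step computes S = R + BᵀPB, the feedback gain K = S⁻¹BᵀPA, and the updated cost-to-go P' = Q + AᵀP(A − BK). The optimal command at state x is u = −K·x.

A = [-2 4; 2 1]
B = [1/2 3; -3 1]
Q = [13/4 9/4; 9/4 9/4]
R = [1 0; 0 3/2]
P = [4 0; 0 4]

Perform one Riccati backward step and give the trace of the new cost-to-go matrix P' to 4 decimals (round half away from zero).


9.0951

BᵀP = [2.0000 -12.0000; 12.0000 4.0000]
S = R + BᵀPB = [1 0; 0 3/2] + [37.0000 -6.0000; -6.0000 40.0000] = [38.0000 -6.0000; -6.0000 41.5000]
BᵀPA = [-28.0000 -4.0000; -16.0000 52.0000]
K = S⁻¹·BᵀPA = [-0.8164 0.0947; -0.5036 1.2667]
A−BK = [-0.0811 0.1525; 0.0545 0.0175]
AᵀP(A−BK) = [1.0850 -1.0798; -1.0798 2.5101]
P' = Q + AᵀP(A−BK) = [4.3350 1.1702; 1.1702 4.7601]
tr(P') = 9.0951


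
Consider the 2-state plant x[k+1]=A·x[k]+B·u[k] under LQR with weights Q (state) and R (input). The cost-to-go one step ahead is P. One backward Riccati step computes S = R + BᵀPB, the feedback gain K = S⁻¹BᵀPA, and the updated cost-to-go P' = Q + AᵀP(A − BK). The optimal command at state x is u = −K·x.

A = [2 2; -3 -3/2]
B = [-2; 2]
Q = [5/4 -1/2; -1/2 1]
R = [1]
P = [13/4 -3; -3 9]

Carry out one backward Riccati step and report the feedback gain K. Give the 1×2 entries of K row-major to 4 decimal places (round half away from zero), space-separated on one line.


BᵀP = [-12.5000 24.0000]
S = R + BᵀPB = [1] + [73.0000] = [74.0000]
BᵀPA = [-97.0000 -61.0000]
K = S⁻¹·BᵀPA = [-1.3108 -0.8243]
A−BK = [-0.6216 0.3514; -0.3784 0.1486]
AᵀP(A−BK) = [2.8514 0.5405; 0.5405 0.9662]
P' = Q + AᵀP(A−BK) = [4.1014 0.0405; 0.0405 1.9662]
tr(P') = 6.0676

-1.3108 -0.8243


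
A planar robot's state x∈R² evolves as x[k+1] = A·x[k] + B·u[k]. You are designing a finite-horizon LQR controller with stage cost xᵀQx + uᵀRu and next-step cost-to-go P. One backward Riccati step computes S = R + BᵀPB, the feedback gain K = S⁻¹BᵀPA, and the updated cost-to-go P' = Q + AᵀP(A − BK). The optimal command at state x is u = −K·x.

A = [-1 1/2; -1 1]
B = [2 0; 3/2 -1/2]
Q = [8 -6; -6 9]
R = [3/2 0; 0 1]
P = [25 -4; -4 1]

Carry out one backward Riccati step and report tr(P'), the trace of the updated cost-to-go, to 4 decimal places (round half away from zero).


17.5880

BᵀP = [44.0000 -6.5000; 2.0000 -0.5000]
S = R + BᵀPB = [3/2 0; 0 1] + [78.2500 3.2500; 3.2500 0.2500] = [79.7500 3.2500; 3.2500 1.2500]
BᵀPA = [-37.5000 15.5000; -1.5000 0.5000]
K = S⁻¹·BᵀPA = [-0.4712 0.1992; 0.0252 -0.1178]
A−BK = [-0.0575 0.1017; -0.2805 0.6424]
AᵀP(A−BK) = [0.3661 -0.2083; -0.2083 0.2219]
P' = Q + AᵀP(A−BK) = [8.3661 -6.2083; -6.2083 9.2219]
tr(P') = 17.5880


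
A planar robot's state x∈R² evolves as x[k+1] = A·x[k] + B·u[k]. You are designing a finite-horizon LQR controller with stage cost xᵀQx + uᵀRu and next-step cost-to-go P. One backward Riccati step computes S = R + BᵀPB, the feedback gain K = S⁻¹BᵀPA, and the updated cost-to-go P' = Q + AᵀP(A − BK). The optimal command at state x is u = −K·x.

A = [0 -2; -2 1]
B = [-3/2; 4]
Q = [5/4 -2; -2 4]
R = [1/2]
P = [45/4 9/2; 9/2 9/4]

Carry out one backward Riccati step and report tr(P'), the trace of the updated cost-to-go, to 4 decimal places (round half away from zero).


40.9080

BᵀP = [1.1250 2.2500]
S = R + BᵀPB = [1/2] + [7.3125] = [7.8125]
BᵀPA = [-4.5000 0.0000]
K = S⁻¹·BᵀPA = [-0.5760 0.0000]
A−BK = [-0.8640 -2.0000; 0.3040 1.0000]
AᵀP(A−BK) = [6.4080 13.5000; 13.5000 29.2500]
P' = Q + AᵀP(A−BK) = [7.6580 11.5000; 11.5000 33.2500]
tr(P') = 40.9080


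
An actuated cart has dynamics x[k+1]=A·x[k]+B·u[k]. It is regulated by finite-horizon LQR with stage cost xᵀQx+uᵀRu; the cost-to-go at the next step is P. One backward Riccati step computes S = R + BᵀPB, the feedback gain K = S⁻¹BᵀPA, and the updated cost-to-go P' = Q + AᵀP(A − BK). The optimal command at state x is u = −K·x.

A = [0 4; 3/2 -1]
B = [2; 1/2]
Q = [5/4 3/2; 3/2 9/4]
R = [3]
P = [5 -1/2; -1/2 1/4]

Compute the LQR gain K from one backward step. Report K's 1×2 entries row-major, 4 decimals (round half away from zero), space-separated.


BᵀP = [9.7500 -0.8750]
S = R + BᵀPB = [3] + [19.0625] = [22.0625]
BᵀPA = [-1.3125 39.8750]
K = S⁻¹·BᵀPA = [-0.0595 1.8074]
A−BK = [0.1190 0.3853; 1.5297 -1.9037]
AᵀP(A−BK) = [0.4844 -1.0028; -1.0028 12.1813]
P' = Q + AᵀP(A−BK) = [1.7344 0.4972; 0.4972 14.4313]
tr(P') = 16.1657

-0.0595 1.8074


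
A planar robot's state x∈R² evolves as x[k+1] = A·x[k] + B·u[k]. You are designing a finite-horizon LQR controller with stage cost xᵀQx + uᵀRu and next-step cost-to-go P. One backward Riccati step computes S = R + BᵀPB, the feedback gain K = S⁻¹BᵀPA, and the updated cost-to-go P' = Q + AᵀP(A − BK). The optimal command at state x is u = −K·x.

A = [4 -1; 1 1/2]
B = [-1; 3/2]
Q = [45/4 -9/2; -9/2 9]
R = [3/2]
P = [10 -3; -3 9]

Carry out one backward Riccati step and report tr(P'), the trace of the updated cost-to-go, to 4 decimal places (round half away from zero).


BᵀP = [-14.5000 16.5000]
S = R + BᵀPB = [3/2] + [39.2500] = [40.7500]
BᵀPA = [-41.5000 22.7500]
K = S⁻¹·BᵀPA = [-1.0184 0.5583]
A−BK = [2.9816 -0.4417; 2.5276 -0.3374]
AᵀP(A−BK) = [102.7362 -15.3313; -15.3313 2.5491]
P' = Q + AᵀP(A−BK) = [113.9862 -19.8313; -19.8313 11.5491]
tr(P') = 125.5353

125.5353


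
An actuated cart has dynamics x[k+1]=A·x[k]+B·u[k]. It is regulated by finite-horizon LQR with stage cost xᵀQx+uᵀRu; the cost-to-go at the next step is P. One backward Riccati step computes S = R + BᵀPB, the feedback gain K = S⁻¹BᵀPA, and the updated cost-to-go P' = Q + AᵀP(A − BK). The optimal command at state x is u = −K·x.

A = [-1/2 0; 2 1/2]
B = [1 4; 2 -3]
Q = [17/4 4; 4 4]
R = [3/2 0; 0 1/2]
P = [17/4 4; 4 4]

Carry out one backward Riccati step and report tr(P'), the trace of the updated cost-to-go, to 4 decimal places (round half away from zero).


BᵀP = [12.2500 12.0000; 5.0000 4.0000]
S = R + BᵀPB = [3/2 0; 0 1/2] + [36.2500 13.0000; 13.0000 8.0000] = [37.7500 13.0000; 13.0000 8.5000]
BᵀPA = [17.8750 6.0000; 5.5000 2.0000]
K = S⁻¹·BᵀPA = [0.5296 0.1646; -0.1630 -0.0165]
A−BK = [-0.3778 -0.0988; 0.4519 0.1214]
AᵀP(A−BK) = [0.4917 0.1481; 0.1481 0.0453]
P' = Q + AᵀP(A−BK) = [4.7417 4.1481; 4.1481 4.0453]
tr(P') = 8.7869

8.7869


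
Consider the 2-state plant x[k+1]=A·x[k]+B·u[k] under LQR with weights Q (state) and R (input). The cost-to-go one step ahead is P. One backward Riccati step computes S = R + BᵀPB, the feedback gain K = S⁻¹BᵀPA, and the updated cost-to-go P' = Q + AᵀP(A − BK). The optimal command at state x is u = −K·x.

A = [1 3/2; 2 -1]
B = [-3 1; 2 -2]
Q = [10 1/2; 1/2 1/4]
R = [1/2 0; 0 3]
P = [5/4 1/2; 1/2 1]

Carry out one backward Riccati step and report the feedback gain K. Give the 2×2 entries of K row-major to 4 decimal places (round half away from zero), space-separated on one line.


BᵀP = [-2.7500 0.5000; 0.2500 -1.5000]
S = R + BᵀPB = [1/2 0; 0 3] + [9.2500 -3.7500; -3.7500 3.2500] = [9.7500 -3.7500; -3.7500 6.2500]
BᵀPA = [-1.7500 -4.6250; -2.7500 1.8750]
K = S⁻¹·BᵀPA = [-0.4533 -0.4667; -0.7120 0.0200]
A−BK = [0.3520 0.0800; 1.4827 -0.0267]
AᵀP(A−BK) = [4.4987 0.1133; 0.1133 0.1167]
P' = Q + AᵀP(A−BK) = [14.4987 0.6133; 0.6133 0.3667]
tr(P') = 14.8653

-0.4533 -0.4667 -0.7120 0.0200


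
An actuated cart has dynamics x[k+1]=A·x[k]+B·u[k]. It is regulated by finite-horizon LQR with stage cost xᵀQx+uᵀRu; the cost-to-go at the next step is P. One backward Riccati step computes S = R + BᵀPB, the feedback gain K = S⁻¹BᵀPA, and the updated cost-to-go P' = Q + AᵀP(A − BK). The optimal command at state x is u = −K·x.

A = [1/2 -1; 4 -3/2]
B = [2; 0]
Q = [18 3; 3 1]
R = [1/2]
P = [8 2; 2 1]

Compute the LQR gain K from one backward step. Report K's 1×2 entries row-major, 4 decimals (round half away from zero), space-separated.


0.7385 -0.6769

BᵀP = [16.0000 4.0000]
S = R + BᵀPB = [1/2] + [32.0000] = [32.5000]
BᵀPA = [24.0000 -22.0000]
K = S⁻¹·BᵀPA = [0.7385 -0.6769]
A−BK = [-0.9769 0.3538; 4.0000 -1.5000]
AᵀP(A−BK) = [8.2769 -3.2538; -3.2538 1.3577]
P' = Q + AᵀP(A−BK) = [26.2769 -0.2538; -0.2538 2.3577]
tr(P') = 28.6346


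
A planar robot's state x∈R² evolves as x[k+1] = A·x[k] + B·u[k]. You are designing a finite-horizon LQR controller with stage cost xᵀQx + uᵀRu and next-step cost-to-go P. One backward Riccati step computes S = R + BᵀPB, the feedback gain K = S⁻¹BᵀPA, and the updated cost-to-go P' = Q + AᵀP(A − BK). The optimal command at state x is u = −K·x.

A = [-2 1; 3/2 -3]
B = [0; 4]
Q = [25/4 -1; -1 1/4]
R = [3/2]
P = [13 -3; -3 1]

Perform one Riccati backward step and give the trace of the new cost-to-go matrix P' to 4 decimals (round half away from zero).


34.4071

BᵀP = [-12.0000 4.0000]
S = R + BᵀPB = [3/2] + [16.0000] = [17.5000]
BᵀPA = [30.0000 -24.0000]
K = S⁻¹·BᵀPA = [1.7143 -1.3714]
A−BK = [-2.0000 1.0000; -5.3571 2.4857]
AᵀP(A−BK) = [20.8214 -11.8571; -11.8571 7.0857]
P' = Q + AᵀP(A−BK) = [27.0714 -12.8571; -12.8571 7.3357]
tr(P') = 34.4071


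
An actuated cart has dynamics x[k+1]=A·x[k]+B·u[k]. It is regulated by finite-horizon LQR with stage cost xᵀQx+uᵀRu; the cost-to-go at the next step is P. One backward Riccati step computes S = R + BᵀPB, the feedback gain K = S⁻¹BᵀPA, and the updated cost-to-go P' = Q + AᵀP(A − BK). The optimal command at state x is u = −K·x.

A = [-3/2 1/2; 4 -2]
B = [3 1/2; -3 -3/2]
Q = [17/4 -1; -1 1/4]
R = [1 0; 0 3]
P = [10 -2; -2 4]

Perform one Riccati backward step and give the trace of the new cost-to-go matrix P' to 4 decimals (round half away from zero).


14.9719

BᵀP = [36.0000 -18.0000; 8.0000 -7.0000]
S = R + BᵀPB = [1 0; 0 3] + [162.0000 45.0000; 45.0000 14.5000] = [163.0000 45.0000; 45.0000 17.5000]
BᵀPA = [-126.0000 54.0000; -40.0000 18.0000]
K = S⁻¹·BᵀPA = [-0.4894 0.1631; -1.0272 0.6091]
A−BK = [0.4819 -0.2940; 0.9909 -0.5970]
AᵀP(A−BK) = [7.7447 -4.5816; -4.5816 2.7272]
P' = Q + AᵀP(A−BK) = [11.9947 -5.5816; -5.5816 2.9772]
tr(P') = 14.9719


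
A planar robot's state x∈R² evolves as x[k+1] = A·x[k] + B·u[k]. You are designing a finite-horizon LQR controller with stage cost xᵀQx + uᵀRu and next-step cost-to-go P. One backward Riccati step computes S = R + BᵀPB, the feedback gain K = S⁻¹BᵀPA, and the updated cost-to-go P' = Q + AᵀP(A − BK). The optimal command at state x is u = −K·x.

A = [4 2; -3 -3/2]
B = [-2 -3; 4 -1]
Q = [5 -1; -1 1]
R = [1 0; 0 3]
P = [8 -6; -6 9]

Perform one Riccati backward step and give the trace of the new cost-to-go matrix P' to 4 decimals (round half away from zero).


8.8319

BᵀP = [-40.0000 48.0000; -18.0000 9.0000]
S = R + BᵀPB = [1 0; 0 3] + [272.0000 72.0000; 72.0000 45.0000] = [273.0000 72.0000; 72.0000 48.0000]
BᵀPA = [-304.0000 -152.0000; -99.0000 -49.5000]
K = S⁻¹·BᵀPA = [-0.9424 -0.4712; -0.6489 -0.3244]
A−BK = [0.1686 0.0843; 0.1208 0.0604]
AᵀP(A−BK) = [2.2655 1.1328; 1.1328 0.5664]
P' = Q + AᵀP(A−BK) = [7.2655 0.1328; 0.1328 1.5664]
tr(P') = 8.8319


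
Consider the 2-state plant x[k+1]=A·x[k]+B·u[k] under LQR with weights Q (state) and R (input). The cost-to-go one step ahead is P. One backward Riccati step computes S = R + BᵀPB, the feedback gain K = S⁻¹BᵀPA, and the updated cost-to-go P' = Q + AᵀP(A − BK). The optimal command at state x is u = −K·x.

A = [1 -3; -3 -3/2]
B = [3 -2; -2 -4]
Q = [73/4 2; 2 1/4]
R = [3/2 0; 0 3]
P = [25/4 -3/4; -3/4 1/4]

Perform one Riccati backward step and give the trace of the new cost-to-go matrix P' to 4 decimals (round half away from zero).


20.6311

BᵀP = [20.2500 -2.7500; -9.5000 0.5000]
S = R + BᵀPB = [3/2 0; 0 3] + [66.2500 -29.5000; -29.5000 17.0000] = [67.7500 -29.5000; -29.5000 20.0000]
BᵀPA = [28.5000 -56.6250; -11.0000 27.7500]
K = S⁻¹·BᵀPA = [0.5064 -0.6475; 0.1970 0.4324]
A−BK = [-0.1253 -0.1926; -1.1991 -1.0652]
AᵀP(A−BK) = [0.7334 -0.0395; -0.0395 1.3977]
P' = Q + AᵀP(A−BK) = [18.9834 1.9605; 1.9605 1.6477]
tr(P') = 20.6311


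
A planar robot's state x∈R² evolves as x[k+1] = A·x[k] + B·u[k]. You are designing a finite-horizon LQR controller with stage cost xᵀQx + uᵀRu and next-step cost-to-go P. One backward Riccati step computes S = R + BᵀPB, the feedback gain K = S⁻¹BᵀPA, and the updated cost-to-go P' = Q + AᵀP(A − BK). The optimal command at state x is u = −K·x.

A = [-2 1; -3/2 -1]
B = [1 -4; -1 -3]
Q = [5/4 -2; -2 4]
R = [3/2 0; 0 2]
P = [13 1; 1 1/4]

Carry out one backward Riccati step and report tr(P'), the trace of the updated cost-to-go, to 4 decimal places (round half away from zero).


6.1326

BᵀP = [12.0000 0.7500; -55.0000 -4.7500]
S = R + BᵀPB = [3/2 0; 0 2] + [11.2500 -50.2500; -50.2500 234.2500] = [12.7500 -50.2500; -50.2500 236.2500]
BᵀPA = [-25.1250 11.2500; 117.1250 -50.2500]
K = S⁻¹·BᵀPA = [-0.1032 0.2725; 0.4738 -0.1547]
A−BK = [-0.0015 0.1085; -0.1817 -1.1917]
AᵀP(A−BK) = [0.4738 -0.1547; -0.1547 0.4088]
P' = Q + AᵀP(A−BK) = [1.7238 -2.1547; -2.1547 4.4088]
tr(P') = 6.1326


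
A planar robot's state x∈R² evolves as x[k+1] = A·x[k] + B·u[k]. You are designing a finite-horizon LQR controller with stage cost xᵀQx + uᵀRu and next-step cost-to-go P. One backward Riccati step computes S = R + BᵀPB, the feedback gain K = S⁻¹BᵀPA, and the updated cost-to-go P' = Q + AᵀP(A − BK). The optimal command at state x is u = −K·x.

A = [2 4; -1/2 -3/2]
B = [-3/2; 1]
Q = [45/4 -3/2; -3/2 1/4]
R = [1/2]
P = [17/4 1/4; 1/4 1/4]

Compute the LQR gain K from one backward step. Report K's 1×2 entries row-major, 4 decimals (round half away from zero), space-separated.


BᵀP = [-6.1250 -0.1250]
S = R + BᵀPB = [1/2] + [9.0625] = [9.5625]
BᵀPA = [-12.1875 -24.3125]
K = S⁻¹·BᵀPA = [-1.2745 -2.5425]
A−BK = [0.0882 0.1863; 0.7745 1.0425]
AᵀP(A−BK) = [1.0294 1.9510; 1.9510 3.7484]
P' = Q + AᵀP(A−BK) = [12.2794 0.4510; 0.4510 3.9984]
tr(P') = 16.2778

-1.2745 -2.5425


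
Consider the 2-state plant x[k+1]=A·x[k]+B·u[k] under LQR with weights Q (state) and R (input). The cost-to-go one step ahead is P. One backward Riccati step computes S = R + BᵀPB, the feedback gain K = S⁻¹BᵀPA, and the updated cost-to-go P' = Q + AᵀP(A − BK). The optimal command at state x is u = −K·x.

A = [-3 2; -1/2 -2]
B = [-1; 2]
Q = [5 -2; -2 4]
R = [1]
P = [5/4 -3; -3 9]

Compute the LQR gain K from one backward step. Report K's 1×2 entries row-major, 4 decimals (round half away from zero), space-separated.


0.2239 -1.1244

BᵀP = [-7.2500 21.0000]
S = R + BᵀPB = [1] + [49.2500] = [50.2500]
BᵀPA = [11.2500 -56.5000]
K = S⁻¹·BᵀPA = [0.2239 -1.1244]
A−BK = [-2.7761 0.8756; -0.9478 0.2488]
AᵀP(A−BK) = [1.9813 -0.8507; -0.8507 1.4726]
P' = Q + AᵀP(A−BK) = [6.9813 -2.8507; -2.8507 5.4726]
tr(P') = 12.4540


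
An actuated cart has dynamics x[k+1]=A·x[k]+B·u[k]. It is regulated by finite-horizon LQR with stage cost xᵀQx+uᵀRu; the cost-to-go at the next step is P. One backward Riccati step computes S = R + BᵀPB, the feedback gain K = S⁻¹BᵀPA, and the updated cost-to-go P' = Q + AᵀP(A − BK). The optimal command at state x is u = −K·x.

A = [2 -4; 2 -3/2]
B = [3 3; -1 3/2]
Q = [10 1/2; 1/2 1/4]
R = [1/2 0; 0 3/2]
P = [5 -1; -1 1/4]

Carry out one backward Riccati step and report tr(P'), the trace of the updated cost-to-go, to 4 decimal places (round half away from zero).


11.2837

BᵀP = [16.0000 -3.2500; 13.5000 -2.6250]
S = R + BᵀPB = [1/2 0; 0 3/2] + [51.2500 43.1250; 43.1250 36.5625] = [51.7500 43.1250; 43.1250 38.0625]
BᵀPA = [25.5000 -59.1250; 21.7500 -50.0625]
K = S⁻¹·BᵀPA = [0.2967 -0.8321; 0.2353 -0.3725]
A−BK = [0.4041 -0.3862; 1.9437 -1.7732]
AᵀP(A−BK) = [0.3171 -0.4297; -0.4297 0.7165]
P' = Q + AᵀP(A−BK) = [10.3171 0.0703; 0.0703 0.9665]
tr(P') = 11.2837


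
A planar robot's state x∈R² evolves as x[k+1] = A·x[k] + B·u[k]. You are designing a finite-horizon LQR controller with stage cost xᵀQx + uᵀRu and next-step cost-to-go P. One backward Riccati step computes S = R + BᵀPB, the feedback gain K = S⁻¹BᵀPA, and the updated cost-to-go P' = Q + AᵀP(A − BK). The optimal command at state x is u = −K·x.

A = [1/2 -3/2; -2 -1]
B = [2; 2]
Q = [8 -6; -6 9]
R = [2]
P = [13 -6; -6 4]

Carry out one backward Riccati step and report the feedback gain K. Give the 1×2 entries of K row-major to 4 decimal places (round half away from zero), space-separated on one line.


BᵀP = [14.0000 -4.0000]
S = R + BᵀPB = [2] + [20.0000] = [22.0000]
BᵀPA = [15.0000 -17.0000]
K = S⁻¹·BᵀPA = [0.6818 -0.7727]
A−BK = [-0.8636 0.0455; -3.3636 0.5455]
AᵀP(A−BK) = [21.0227 -5.1591; -5.1591 2.1136]
P' = Q + AᵀP(A−BK) = [29.0227 -11.1591; -11.1591 11.1136]
tr(P') = 40.1364

0.6818 -0.7727


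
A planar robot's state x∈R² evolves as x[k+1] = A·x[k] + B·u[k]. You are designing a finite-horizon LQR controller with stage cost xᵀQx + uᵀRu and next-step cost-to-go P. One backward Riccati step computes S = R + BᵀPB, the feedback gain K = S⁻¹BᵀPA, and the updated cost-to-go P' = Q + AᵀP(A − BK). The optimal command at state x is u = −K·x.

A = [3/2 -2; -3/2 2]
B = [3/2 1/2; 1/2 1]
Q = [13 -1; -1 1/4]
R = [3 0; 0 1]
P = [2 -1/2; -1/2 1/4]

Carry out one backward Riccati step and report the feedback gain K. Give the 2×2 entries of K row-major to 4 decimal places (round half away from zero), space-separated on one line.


0.7250 -0.9666 0.1650 -0.2200

BᵀP = [2.7500 -0.6250; 0.5000 0.0000]
S = R + BᵀPB = [3 0; 0 1] + [3.8125 0.7500; 0.7500 0.2500] = [6.8125 0.7500; 0.7500 1.2500]
BᵀPA = [5.0625 -6.7500; 0.7500 -1.0000]
K = S⁻¹·BᵀPA = [0.7250 -0.9666; 0.1650 -0.2200]
A−BK = [0.3301 -0.4401; -2.0275 2.7033]
AᵀP(A−BK) = [3.5187 -4.6916; -4.6916 6.2554]
P' = Q + AᵀP(A−BK) = [16.5187 -5.6916; -5.6916 6.5054]
tr(P') = 23.0241


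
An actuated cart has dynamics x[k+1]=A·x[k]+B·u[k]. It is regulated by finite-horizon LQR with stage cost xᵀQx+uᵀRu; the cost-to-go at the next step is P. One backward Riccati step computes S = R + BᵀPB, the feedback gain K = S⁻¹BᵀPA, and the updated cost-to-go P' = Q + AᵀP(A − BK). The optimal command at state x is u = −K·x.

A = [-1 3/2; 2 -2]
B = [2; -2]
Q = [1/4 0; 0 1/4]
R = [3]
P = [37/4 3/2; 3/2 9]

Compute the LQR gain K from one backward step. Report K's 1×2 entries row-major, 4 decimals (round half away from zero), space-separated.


BᵀP = [15.5000 -15.0000]
S = R + BᵀPB = [3] + [61.0000] = [64.0000]
BᵀPA = [-45.5000 53.2500]
K = S⁻¹·BᵀPA = [-0.7109 0.8320]
A−BK = [0.4219 -0.1641; 0.5781 -0.3359]
AᵀP(A−BK) = [6.9023 -4.5176; -4.5176 3.5068]
P' = Q + AᵀP(A−BK) = [7.1523 -4.5176; -4.5176 3.7568]
tr(P') = 10.9092

-0.7109 0.8320
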